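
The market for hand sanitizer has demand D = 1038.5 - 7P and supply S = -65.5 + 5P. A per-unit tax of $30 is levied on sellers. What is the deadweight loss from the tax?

Pre-tax equilibrium: P* = 92, Q* = 394.5.
Tax on sellers shifts supply to S = -65.5 + 5(P − 30) = -215.5 + 5P.
1038.5 - 7P = -215.5 + 5P gives buyer price Pb = 104.5; sellers receive Ps = 104.5 − 30 = 74.5.
New quantity: Q = 1038.5 − 7(104.5) = 307.
DWL = ½ × 30 × (394.5 − 307) = 1312.5.

Deadweight loss = 1312.5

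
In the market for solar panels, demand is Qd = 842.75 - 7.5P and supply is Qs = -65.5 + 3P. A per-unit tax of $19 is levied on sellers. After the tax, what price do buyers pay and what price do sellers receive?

Buyers pay 1287/14, sellers receive 1021/14

Pre-tax equilibrium: P* = 86.5, Q* = 194.
Tax on sellers shifts supply to Qs = -65.5 + 3(P − 19) = -122.5 + 3P.
842.75 - 7.5P = -122.5 + 3P gives buyer price Pb = 1287/14; sellers receive Ps = 1287/14 − 19 = 1021/14.
New quantity: Q = 842.75 − 7.5(1287/14) = 1073/7.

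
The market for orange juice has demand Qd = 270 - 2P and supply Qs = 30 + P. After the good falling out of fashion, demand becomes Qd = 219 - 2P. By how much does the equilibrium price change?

Original equilibrium: P* = 80, Q* = 110.
New equilibrium: 219 - 2P = 30 + P, so 189 = 3P and P' = 63; Q' = 219 − 2(63) = 93.
Change in price: 63 − 80 = -17.

ΔP = -17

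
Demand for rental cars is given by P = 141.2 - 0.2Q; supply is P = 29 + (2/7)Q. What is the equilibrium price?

P* = 95

Set the two price expressions equal: 141.2 - 0.2Q = 29 + (2/7)Q.
112.2 = (17/35)Q, so Q* = 231.
P* = 141.2 − (0.2)(231) = 95.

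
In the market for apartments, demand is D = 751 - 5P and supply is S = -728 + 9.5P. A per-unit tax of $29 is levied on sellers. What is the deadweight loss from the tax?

Deadweight loss = 1377.5

Pre-tax equilibrium: P* = 102, Q* = 241.
Tax on sellers shifts supply to S = -728 + 9.5(P − 29) = -1003.5 + 9.5P.
751 - 5P = -1003.5 + 9.5P gives buyer price Pb = 121; sellers receive Ps = 121 − 29 = 92.
New quantity: Q = 751 − 5(121) = 146.
DWL = ½ × 29 × (241 − 146) = 1377.5.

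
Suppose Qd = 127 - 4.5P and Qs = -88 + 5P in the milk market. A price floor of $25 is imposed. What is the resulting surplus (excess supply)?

Equilibrium price would be P* = 430/19, so the floor at 25 binds.
At P = 25: Qd = 14.5, Qs = 37.
Surplus = 37 − 14.5 = 22.5.

Surplus = 22.5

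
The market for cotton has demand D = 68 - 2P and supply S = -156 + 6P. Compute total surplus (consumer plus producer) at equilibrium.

Equilibrium: 68 - 2P = -156 + 6P gives P* = 28, Q* = 12.
Demand choke price: P = 34; supply starts at P = 26.
CS = ½(34 − 28)(12) = 36; PS = ½(28 − 26)(12) = 12.

Total surplus = 48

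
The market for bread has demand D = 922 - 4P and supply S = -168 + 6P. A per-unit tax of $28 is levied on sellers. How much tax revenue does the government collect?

Tax revenue = 11726.4

Pre-tax equilibrium: P* = 109, Q* = 486.
Tax on sellers shifts supply to S = -168 + 6(P − 28) = -336 + 6P.
922 - 4P = -336 + 6P gives buyer price Pb = 125.8; sellers receive Ps = 125.8 − 28 = 97.8.
New quantity: Q = 922 − 4(125.8) = 418.8.
Revenue = 28 × 418.8 = 11726.4.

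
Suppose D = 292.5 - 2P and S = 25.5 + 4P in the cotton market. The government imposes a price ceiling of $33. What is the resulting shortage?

Equilibrium price would be P* = 44.5, so the ceiling at 33 binds.
At P = 33: D = 292.5 − 2(33) = 226.5, S = 25.5 + 4(33) = 157.5.
Shortage = 226.5 − 157.5 = 69.

Shortage = 69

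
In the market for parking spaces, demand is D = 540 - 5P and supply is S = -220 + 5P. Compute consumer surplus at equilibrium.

Consumer surplus = 2560

Equilibrium: 540 - 5P = -220 + 5P gives P* = 76, Q* = 160.
Demand choke price (D = 0): P = 108.
CS = ½(108 − 76)(160) = 2560.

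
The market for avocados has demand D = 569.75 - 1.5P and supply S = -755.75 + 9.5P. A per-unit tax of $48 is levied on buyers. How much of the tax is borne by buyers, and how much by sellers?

Buyers bear 456/11, sellers bear 72/11

Pre-tax equilibrium: P* = 120.5, Q* = 389.
Tax on buyers shifts demand to D = 569.75 − 1.5(P + 48) = 497.75 - 1.5P.
497.75 - 1.5P = -755.75 + 9.5P gives seller price Ps = 2507/22; buyers pay Pb = 2507/22 + 48 = 3563/22.
New quantity: Q = 569.75 − 1.5(3563/22) = 3595/11.
Buyer burden = 3563/22 − 120.5 = 456/11; seller burden = 120.5 − 2507/22 = 72/11.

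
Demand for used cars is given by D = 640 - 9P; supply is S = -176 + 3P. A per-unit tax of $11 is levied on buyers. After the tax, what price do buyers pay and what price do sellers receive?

Buyers pay $70.75, sellers receive $59.75

Pre-tax equilibrium: P* = 68, Q* = 28.
Tax on buyers shifts demand to D = 640 − 9(P + 11) = 541 - 9P.
541 - 9P = -176 + 3P gives seller price Ps = 59.75; buyers pay Pb = 59.75 + 11 = 70.75.
New quantity: Q = 640 − 9(70.75) = 3.25.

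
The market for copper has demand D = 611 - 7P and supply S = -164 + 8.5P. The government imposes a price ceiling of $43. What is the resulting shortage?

Equilibrium price would be P* = 50, so the ceiling at 43 binds.
At P = 43: D = 611 − 7(43) = 310, S = -164 + 8.5(43) = 201.5.
Shortage = 310 − 201.5 = 108.5.

Shortage = 108.5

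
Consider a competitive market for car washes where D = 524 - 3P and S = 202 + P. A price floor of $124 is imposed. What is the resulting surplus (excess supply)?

Surplus = 174

Equilibrium price would be P* = 80.5, so the floor at 124 binds.
At P = 124: D = 152, S = 326.
Surplus = 326 − 152 = 174.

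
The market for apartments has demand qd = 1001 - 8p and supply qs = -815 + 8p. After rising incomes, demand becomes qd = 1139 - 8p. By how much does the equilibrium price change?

Δp = 8.625

Original equilibrium: p* = 113.5, q* = 93.
New equilibrium: 1139 - 8p = -815 + 8p, so 1954 = 16p and p' = 122.125; q' = 1139 − 8(122.125) = 162.
Change in price: 122.125 − 113.5 = 8.625.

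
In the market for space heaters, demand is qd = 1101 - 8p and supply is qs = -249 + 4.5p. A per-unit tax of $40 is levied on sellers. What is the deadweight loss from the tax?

Deadweight loss = 2304

Pre-tax equilibrium: p* = 108, q* = 237.
Tax on sellers shifts supply to qs = -249 + 4.5(p − 40) = -429 + 4.5p.
1101 - 8p = -429 + 4.5p gives buyer price pb = 122.4; sellers receive ps = 122.4 − 40 = 82.4.
New quantity: q = 1101 − 8(122.4) = 121.8.
DWL = ½ × 40 × (237 − 121.8) = 2304.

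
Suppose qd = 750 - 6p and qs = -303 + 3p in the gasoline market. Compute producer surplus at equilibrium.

Equilibrium: 750 - 6p = -303 + 3p gives p* = 117, q* = 48.
Supply starts at p = 101 (where qs = 0).
PS = ½(117 − 101)(48) = 384.

Producer surplus = 384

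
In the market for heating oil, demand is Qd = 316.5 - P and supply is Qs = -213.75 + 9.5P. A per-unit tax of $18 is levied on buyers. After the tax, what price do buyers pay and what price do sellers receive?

Pre-tax equilibrium: P* = 50.5, Q* = 266.
Tax on buyers shifts demand to Qd = 316.5 − 1(P + 18) = 298.5 - P.
298.5 - P = -213.75 + 9.5P gives seller price Ps = 683/14; buyers pay Pb = 683/14 + 18 = 935/14.
New quantity: Q = 316.5 − 1(935/14) = 1748/7.

Buyers pay 935/14, sellers receive 683/14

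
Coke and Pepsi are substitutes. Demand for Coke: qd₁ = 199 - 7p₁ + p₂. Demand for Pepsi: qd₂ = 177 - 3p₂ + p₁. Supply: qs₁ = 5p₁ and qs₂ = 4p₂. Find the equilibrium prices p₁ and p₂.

Market 1: 199 - 7p₁ + p₂ = 5p₁ → 12p₁ - p₂ = 199.
Market 2: 7p₂ - p₁ = 177.
Eliminating p₂: 7×(1) + 1×(2) gives 83p₁ = 1570, so p₁ = 1570/83.
Back-substitute into (2): p₂ = (177 + 1×1570/83) / 7 = 2323/83.

p₁ = 1570/83, p₂ = 2323/83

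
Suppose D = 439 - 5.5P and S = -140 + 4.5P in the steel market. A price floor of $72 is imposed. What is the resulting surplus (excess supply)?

Surplus = 141

Equilibrium price would be P* = 57.9, so the floor at 72 binds.
At P = 72: D = 43, S = 184.
Surplus = 184 − 43 = 141.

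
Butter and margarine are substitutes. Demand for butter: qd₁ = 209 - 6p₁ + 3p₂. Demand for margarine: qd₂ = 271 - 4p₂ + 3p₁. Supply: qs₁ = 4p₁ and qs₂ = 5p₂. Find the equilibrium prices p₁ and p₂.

p₁ = 898/27, p₂ = 3337/81

Market 1: 209 - 6p₁ + 3p₂ = 4p₁ → 10p₁ - 3p₂ = 209.
Market 2: 9p₂ - 3p₁ = 271.
Eliminating p₂: 9×(1) + 3×(2) gives 81p₁ = 2694, so p₁ = 898/27.
Back-substitute into (2): p₂ = (271 + 3×898/27) / 9 = 3337/81.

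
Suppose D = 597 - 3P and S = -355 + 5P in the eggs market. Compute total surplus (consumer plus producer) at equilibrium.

Total surplus = 15360

Equilibrium: 597 - 3P = -355 + 5P gives P* = 119, Q* = 240.
Demand choke price: P = 199; supply starts at P = 71.
CS = ½(199 − 119)(240) = 9600; PS = ½(119 − 71)(240) = 5760.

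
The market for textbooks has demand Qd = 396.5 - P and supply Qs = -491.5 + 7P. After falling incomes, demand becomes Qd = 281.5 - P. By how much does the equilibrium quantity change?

ΔQ = -100.625

Original equilibrium: P* = 111, Q* = 285.5.
New equilibrium: 281.5 - P = -491.5 + 7P, so 773 = 8P and P' = 96.625; Q' = 281.5 − 1(96.625) = 184.875.
Change in quantity: 184.875 − 285.5 = -100.625.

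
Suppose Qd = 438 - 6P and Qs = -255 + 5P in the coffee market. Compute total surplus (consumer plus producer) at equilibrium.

Equilibrium: 438 - 6P = -255 + 5P gives P* = 63, Q* = 60.
Demand choke price: P = 73; supply starts at P = 51.
CS = ½(73 − 63)(60) = 300; PS = ½(63 − 51)(60) = 360.

Total surplus = 660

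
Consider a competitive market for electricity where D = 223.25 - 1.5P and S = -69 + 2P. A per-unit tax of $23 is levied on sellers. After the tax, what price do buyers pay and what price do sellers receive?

Buyers pay 1353/14, sellers receive 1031/14

Pre-tax equilibrium: P* = 83.5, Q* = 98.
Tax on sellers shifts supply to S = -69 + 2(P − 23) = -115 + 2P.
223.25 - 1.5P = -115 + 2P gives buyer price Pb = 1353/14; sellers receive Ps = 1353/14 − 23 = 1031/14.
New quantity: Q = 223.25 − 1.5(1353/14) = 548/7.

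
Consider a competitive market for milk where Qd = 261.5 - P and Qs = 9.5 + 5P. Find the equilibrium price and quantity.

Set Qd = Qs: 261.5 - P = 9.5 + 5P.
252 = 6P, so P* = 42.
Q* = 261.5 − 1(42) = 219.5.

P* = 42, Q* = 219.5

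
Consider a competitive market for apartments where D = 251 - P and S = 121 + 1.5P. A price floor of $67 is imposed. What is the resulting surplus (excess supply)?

Equilibrium price would be P* = 52, so the floor at 67 binds.
At P = 67: D = 184, S = 221.5.
Surplus = 221.5 − 184 = 37.5.

Surplus = 37.5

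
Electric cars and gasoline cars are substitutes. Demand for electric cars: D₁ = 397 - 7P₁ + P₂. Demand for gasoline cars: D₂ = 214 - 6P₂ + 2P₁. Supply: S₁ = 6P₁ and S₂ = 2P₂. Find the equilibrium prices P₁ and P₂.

Market 1: 397 - 7P₁ + P₂ = 6P₁ → 13P₁ - P₂ = 397.
Market 2: 8P₂ - 2P₁ = 214.
Eliminating P₂: 8×(1) + 1×(2) gives 102P₁ = 3390, so P₁ = 565/17.
Back-substitute into (2): P₂ = (214 + 2×565/17) / 8 = 596/17.

P₁ = 565/17, P₂ = 596/17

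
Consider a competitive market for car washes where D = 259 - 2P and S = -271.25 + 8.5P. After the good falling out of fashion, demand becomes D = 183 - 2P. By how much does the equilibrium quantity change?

ΔQ = -1292/21

Original equilibrium: P* = 50.5, Q* = 158.
New equilibrium: 183 - 2P = -271.25 + 8.5P, so 454.25 = 10.5P and P' = 1817/42; Q' = 183 − 2(1817/42) = 2026/21.
Change in quantity: 2026/21 − 158 = -1292/21.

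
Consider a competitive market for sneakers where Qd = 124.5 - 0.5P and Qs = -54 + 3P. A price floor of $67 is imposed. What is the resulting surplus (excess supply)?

Surplus = 56

Equilibrium price would be P* = 51, so the floor at 67 binds.
At P = 67: Qd = 91, Qs = 147.
Surplus = 147 − 91 = 56.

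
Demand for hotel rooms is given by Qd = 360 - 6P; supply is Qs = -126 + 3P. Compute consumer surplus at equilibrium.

Consumer surplus = 108

Equilibrium: 360 - 6P = -126 + 3P gives P* = 54, Q* = 36.
Demand choke price (Qd = 0): P = 60.
CS = ½(60 − 54)(36) = 108.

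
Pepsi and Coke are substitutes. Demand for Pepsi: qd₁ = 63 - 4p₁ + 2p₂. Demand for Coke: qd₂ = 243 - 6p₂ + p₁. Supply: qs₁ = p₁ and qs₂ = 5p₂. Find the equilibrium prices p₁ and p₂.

Market 1: 63 - 4p₁ + 2p₂ = p₁ → 5p₁ - 2p₂ = 63.
Market 2: 11p₂ - p₁ = 243.
Eliminating p₂: 11×(1) + 2×(2) gives 53p₁ = 1179, so p₁ = 1179/53.
Back-substitute into (2): p₂ = (243 + 1×1179/53) / 11 = 1278/53.

p₁ = 1179/53, p₂ = 1278/53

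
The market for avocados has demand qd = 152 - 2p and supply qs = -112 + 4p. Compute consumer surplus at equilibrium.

Equilibrium: 152 - 2p = -112 + 4p gives p* = 44, q* = 64.
Demand choke price (qd = 0): p = 76.
CS = ½(76 − 44)(64) = 1024.

Consumer surplus = 1024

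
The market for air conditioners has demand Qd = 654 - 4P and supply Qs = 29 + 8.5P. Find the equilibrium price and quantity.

Set Qd = Qs: 654 - 4P = 29 + 8.5P.
625 = 12.5P, so P* = 50.
Q* = 654 − 4(50) = 454.

P* = 50, Q* = 454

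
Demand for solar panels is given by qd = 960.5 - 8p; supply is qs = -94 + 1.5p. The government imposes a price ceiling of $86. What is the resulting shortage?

Equilibrium price would be p* = 111, so the ceiling at 86 binds.
At p = 86: qd = 960.5 − 8(86) = 272.5, qs = -94 + 1.5(86) = 35.
Shortage = 272.5 − 35 = 237.5.

Shortage = 237.5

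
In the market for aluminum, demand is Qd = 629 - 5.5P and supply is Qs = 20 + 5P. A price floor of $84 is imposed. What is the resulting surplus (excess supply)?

Equilibrium price would be P* = 58, so the floor at 84 binds.
At P = 84: Qd = 167, Qs = 440.
Surplus = 440 − 167 = 273.

Surplus = 273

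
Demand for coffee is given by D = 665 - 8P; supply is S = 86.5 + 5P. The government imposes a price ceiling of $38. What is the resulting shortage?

Shortage = 84.5

Equilibrium price would be P* = 44.5, so the ceiling at 38 binds.
At P = 38: D = 665 − 8(38) = 361, S = 86.5 + 5(38) = 276.5.
Shortage = 361 − 276.5 = 84.5.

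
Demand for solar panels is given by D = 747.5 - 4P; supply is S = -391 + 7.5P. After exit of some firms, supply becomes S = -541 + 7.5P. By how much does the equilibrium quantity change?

ΔQ = -1200/23

Original equilibrium: P* = 99, Q* = 351.5.
New equilibrium: 747.5 - 4P = -541 + 7.5P, so 1288.5 = 11.5P and P' = 2577/23; Q' = 747.5 − 4(2577/23) = 13769/46.
Change in quantity: 13769/46 − 351.5 = -1200/23.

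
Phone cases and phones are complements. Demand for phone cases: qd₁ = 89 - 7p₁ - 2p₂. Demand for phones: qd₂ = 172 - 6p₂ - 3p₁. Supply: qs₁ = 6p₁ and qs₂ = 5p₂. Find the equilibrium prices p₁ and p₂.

Market 1: 89 - 7p₁ - 2p₂ = 6p₁ → 13p₁ + 2p₂ = 89.
Market 2: 11p₂ + 3p₁ = 172.
Eliminating p₂: 11×(1) − 2×(2) gives 137p₁ = 635, so p₁ = 635/137.
Back-substitute into (2): p₂ = (172 − 3×635/137) / 11 = 1969/137.

p₁ = 635/137, p₂ = 1969/137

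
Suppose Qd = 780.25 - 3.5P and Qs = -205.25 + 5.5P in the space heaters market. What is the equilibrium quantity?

Q* = 397

Set Qd = Qs: 780.25 - 3.5P = -205.25 + 5.5P.
985.5 = 9P, so P* = 109.5.
Q* = 780.25 − 3.5(109.5) = 397.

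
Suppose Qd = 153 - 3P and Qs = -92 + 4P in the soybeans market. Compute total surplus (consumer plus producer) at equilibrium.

Total surplus = 672

Equilibrium: 153 - 3P = -92 + 4P gives P* = 35, Q* = 48.
Demand choke price: P = 51; supply starts at P = 23.
CS = ½(51 − 35)(48) = 384; PS = ½(35 − 23)(48) = 288.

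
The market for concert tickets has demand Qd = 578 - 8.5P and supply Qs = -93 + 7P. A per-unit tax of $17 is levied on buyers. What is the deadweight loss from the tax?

Pre-tax equilibrium: P* = 1342/31, Q* = 6511/31.
Tax on buyers shifts demand to Qd = 578 − 8.5(P + 17) = 433.5 - 8.5P.
433.5 - 8.5P = -93 + 7P gives seller price Ps = 1053/31; buyers pay Pb = 1053/31 + 17 = 1580/31.
New quantity: Q = 578 − 8.5(1580/31) = 4488/31.
DWL = ½ × 17 × (6511/31 − 4488/31) = 34391/62.

Deadweight loss = 34391/62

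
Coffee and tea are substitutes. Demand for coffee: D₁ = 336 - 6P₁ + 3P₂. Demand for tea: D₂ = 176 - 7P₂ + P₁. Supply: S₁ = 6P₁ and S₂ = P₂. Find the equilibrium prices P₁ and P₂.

P₁ = 1072/31, P₂ = 816/31

Market 1: 336 - 6P₁ + 3P₂ = 6P₁ → 12P₁ - 3P₂ = 336.
Market 2: 8P₂ - P₁ = 176.
Eliminating P₂: 8×(1) + 3×(2) gives 93P₁ = 3216, so P₁ = 1072/31.
Back-substitute into (2): P₂ = (176 + 1×1072/31) / 8 = 816/31.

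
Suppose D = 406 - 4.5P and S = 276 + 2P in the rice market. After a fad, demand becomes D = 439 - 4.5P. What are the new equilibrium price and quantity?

P' = 326/13, Q' = 4240/13

Original equilibrium: P* = 20, Q* = 316.
New equilibrium: 439 - 4.5P = 276 + 2P, so 163 = 6.5P and P' = 326/13; Q' = 439 − 4.5(326/13) = 4240/13.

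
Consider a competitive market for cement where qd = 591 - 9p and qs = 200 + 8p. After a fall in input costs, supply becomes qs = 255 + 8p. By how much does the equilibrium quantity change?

Original equilibrium: p* = 23, q* = 384.
New equilibrium: 591 - 9p = 255 + 8p, so 336 = 17p and p' = 336/17; q' = 591 − 9(336/17) = 7023/17.
Change in quantity: 7023/17 − 384 = 495/17.

Δq = 495/17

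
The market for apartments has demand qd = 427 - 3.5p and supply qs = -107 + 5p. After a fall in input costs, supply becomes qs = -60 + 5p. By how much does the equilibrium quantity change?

Original equilibrium: p* = 1068/17, q* = 3521/17.
New equilibrium: 427 - 3.5p = -60 + 5p, so 487 = 8.5p and p' = 974/17; q' = 427 − 3.5(974/17) = 3850/17.
Change in quantity: 3850/17 − 3521/17 = 329/17.

Δq = 329/17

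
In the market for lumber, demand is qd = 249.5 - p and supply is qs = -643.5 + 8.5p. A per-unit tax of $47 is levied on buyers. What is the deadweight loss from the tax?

Pre-tax equilibrium: p* = 94, q* = 155.5.
Tax on buyers shifts demand to qd = 249.5 − 1(p + 47) = 202.5 - p.
202.5 - p = -643.5 + 8.5p gives seller price ps = 1692/19; buyers pay pb = 1692/19 + 47 = 2585/19.
New quantity: q = 249.5 − 1(2585/19) = 4311/38.
DWL = ½ × 47 × (155.5 − 4311/38) = 37553/38.

Deadweight loss = 37553/38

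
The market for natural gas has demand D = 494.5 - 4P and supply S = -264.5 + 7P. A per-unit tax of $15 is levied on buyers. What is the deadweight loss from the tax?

Pre-tax equilibrium: P* = 69, Q* = 218.5.
Tax on buyers shifts demand to D = 494.5 − 4(P + 15) = 434.5 - 4P.
434.5 - 4P = -264.5 + 7P gives seller price Ps = 699/11; buyers pay Pb = 699/11 + 15 = 864/11.
New quantity: Q = 494.5 − 4(864/11) = 3967/22.
DWL = ½ × 15 × (218.5 − 3967/22) = 3150/11.

Deadweight loss = 3150/11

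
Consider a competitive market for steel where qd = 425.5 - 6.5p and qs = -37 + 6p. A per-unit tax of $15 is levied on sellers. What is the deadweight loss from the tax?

Deadweight loss = 351

Pre-tax equilibrium: p* = 37, q* = 185.
Tax on sellers shifts supply to qs = -37 + 6(p − 15) = -127 + 6p.
425.5 - 6.5p = -127 + 6p gives buyer price pb = 44.2; sellers receive ps = 44.2 − 15 = 29.2.
New quantity: q = 425.5 − 6.5(44.2) = 138.2.
DWL = ½ × 15 × (185 − 138.2) = 351.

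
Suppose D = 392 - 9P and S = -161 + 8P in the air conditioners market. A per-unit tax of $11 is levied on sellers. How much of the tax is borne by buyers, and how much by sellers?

Pre-tax equilibrium: P* = 553/17, Q* = 1687/17.
Tax on sellers shifts supply to S = -161 + 8(P − 11) = -249 + 8P.
392 - 9P = -249 + 8P gives buyer price Pb = 641/17; sellers receive Ps = 641/17 − 11 = 454/17.
New quantity: Q = 392 − 9(641/17) = 895/17.
Buyer burden = 641/17 − 553/17 = 88/17; seller burden = 553/17 − 454/17 = 99/17.

Buyers bear 88/17, sellers bear 99/17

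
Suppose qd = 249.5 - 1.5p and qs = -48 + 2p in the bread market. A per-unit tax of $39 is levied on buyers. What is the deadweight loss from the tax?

Pre-tax equilibrium: p* = 85, q* = 122.
Tax on buyers shifts demand to qd = 249.5 − 1.5(p + 39) = 191 - 1.5p.
191 - 1.5p = -48 + 2p gives seller price ps = 478/7; buyers pay pb = 478/7 + 39 = 751/7.
New quantity: q = 249.5 − 1.5(751/7) = 620/7.
DWL = ½ × 39 × (122 − 620/7) = 4563/7.

Deadweight loss = 4563/7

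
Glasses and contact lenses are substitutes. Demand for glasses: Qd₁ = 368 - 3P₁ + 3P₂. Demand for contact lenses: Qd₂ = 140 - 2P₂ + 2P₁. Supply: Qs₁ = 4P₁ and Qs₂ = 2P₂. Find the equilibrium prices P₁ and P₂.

P₁ = 86, P₂ = 78

Market 1: 368 - 3P₁ + 3P₂ = 4P₁ → 7P₁ - 3P₂ = 368.
Market 2: 4P₂ - 2P₁ = 140.
Eliminating P₂: 4×(1) + 3×(2) gives 22P₁ = 1892, so P₁ = 86.
Back-substitute into (2): P₂ = (140 + 2×86) / 4 = 78.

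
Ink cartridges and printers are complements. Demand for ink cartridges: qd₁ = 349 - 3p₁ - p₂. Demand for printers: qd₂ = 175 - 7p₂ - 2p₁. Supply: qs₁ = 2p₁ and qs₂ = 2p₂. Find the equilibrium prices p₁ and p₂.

Market 1: 349 - 3p₁ - p₂ = 2p₁ → 5p₁ + p₂ = 349.
Market 2: 9p₂ + 2p₁ = 175.
Eliminating p₂: 9×(1) − 1×(2) gives 43p₁ = 2966, so p₁ = 2966/43.
Back-substitute into (2): p₂ = (175 − 2×2966/43) / 9 = 177/43.

p₁ = 2966/43, p₂ = 177/43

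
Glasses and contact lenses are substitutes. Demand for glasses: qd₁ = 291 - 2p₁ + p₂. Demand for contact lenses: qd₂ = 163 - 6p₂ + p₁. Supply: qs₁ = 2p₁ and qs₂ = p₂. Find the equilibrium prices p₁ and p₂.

p₁ = 2200/27, p₂ = 943/27

Market 1: 291 - 2p₁ + p₂ = 2p₁ → 4p₁ - p₂ = 291.
Market 2: 7p₂ - p₁ = 163.
Eliminating p₂: 7×(1) + 1×(2) gives 27p₁ = 2200, so p₁ = 2200/27.
Back-substitute into (2): p₂ = (163 + 1×2200/27) / 7 = 943/27.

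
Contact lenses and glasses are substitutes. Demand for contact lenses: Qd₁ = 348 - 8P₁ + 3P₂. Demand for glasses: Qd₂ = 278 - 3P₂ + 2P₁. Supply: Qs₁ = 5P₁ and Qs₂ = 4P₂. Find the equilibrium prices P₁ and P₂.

Market 1: 348 - 8P₁ + 3P₂ = 5P₁ → 13P₁ - 3P₂ = 348.
Market 2: 7P₂ - 2P₁ = 278.
Eliminating P₂: 7×(1) + 3×(2) gives 85P₁ = 3270, so P₁ = 654/17.
Back-substitute into (2): P₂ = (278 + 2×654/17) / 7 = 862/17.

P₁ = 654/17, P₂ = 862/17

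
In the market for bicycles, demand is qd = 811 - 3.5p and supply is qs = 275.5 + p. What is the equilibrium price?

Set qd = qs: 811 - 3.5p = 275.5 + p.
535.5 = 4.5p, so p* = 119.
q* = 811 − 3.5(119) = 394.5.

p* = 119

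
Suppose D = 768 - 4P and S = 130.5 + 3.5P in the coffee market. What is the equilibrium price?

Set D = S: 768 - 4P = 130.5 + 3.5P.
637.5 = 7.5P, so P* = 85.
Q* = 768 − 4(85) = 428.

P* = 85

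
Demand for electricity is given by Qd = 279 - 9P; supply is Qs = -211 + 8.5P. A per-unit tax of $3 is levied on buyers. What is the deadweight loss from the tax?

Pre-tax equilibrium: P* = 28, Q* = 27.
Tax on buyers shifts demand to Qd = 279 − 9(P + 3) = 252 - 9P.
252 - 9P = -211 + 8.5P gives seller price Ps = 926/35; buyers pay Pb = 926/35 + 3 = 1031/35.
New quantity: Q = 279 − 9(1031/35) = 486/35.
DWL = ½ × 3 × (27 − 486/35) = 1377/70.

Deadweight loss = 1377/70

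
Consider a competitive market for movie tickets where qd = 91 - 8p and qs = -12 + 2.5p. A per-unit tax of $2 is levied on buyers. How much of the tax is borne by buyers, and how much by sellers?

Buyers bear 10/21, sellers bear 32/21

Pre-tax equilibrium: p* = 206/21, q* = 263/21.
Tax on buyers shifts demand to qd = 91 − 8(p + 2) = 75 - 8p.
75 - 8p = -12 + 2.5p gives seller price ps = 58/7; buyers pay pb = 58/7 + 2 = 72/7.
New quantity: q = 91 − 8(72/7) = 61/7.
Buyer burden = 72/7 − 206/21 = 10/21; seller burden = 206/21 − 58/7 = 32/21.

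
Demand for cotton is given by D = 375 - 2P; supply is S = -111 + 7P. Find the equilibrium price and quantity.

Set D = S: 375 - 2P = -111 + 7P.
486 = 9P, so P* = 54.
Q* = 375 − 2(54) = 267.

P* = 54, Q* = 267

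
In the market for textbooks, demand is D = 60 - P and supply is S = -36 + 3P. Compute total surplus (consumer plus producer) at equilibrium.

Total surplus = 864

Equilibrium: 60 - P = -36 + 3P gives P* = 24, Q* = 36.
Demand choke price: P = 60; supply starts at P = 12.
CS = ½(60 − 24)(36) = 648; PS = ½(24 − 12)(36) = 216.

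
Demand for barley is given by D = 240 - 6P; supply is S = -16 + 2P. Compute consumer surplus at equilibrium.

Consumer surplus = 192

Equilibrium: 240 - 6P = -16 + 2P gives P* = 32, Q* = 48.
Demand choke price (D = 0): P = 40.
CS = ½(40 − 32)(48) = 192.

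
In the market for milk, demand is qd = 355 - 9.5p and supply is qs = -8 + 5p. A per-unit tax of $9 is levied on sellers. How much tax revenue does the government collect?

Tax revenue = 22887/29

Pre-tax equilibrium: p* = 726/29, q* = 3398/29.
Tax on sellers shifts supply to qs = -8 + 5(p − 9) = -53 + 5p.
355 - 9.5p = -53 + 5p gives buyer price pb = 816/29; sellers receive ps = 816/29 − 9 = 555/29.
New quantity: q = 355 − 9.5(816/29) = 2543/29.
Revenue = 9 × 2543/29 = 22887/29.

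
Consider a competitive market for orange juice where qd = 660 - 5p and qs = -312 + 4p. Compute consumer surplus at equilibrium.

Equilibrium: 660 - 5p = -312 + 4p gives p* = 108, q* = 120.
Demand choke price (qd = 0): p = 132.
CS = ½(132 − 108)(120) = 1440.

Consumer surplus = 1440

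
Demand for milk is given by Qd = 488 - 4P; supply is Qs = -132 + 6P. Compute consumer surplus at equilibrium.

Consumer surplus = 7200

Equilibrium: 488 - 4P = -132 + 6P gives P* = 62, Q* = 240.
Demand choke price (Qd = 0): P = 122.
CS = ½(122 − 62)(240) = 7200.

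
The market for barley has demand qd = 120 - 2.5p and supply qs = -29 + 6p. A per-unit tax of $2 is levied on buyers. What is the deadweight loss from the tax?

Pre-tax equilibrium: p* = 298/17, q* = 1295/17.
Tax on buyers shifts demand to qd = 120 − 2.5(p + 2) = 115 - 2.5p.
115 - 2.5p = -29 + 6p gives seller price ps = 288/17; buyers pay pb = 288/17 + 2 = 322/17.
New quantity: q = 120 − 2.5(322/17) = 1235/17.
DWL = ½ × 2 × (1295/17 − 1235/17) = 60/17.

Deadweight loss = 60/17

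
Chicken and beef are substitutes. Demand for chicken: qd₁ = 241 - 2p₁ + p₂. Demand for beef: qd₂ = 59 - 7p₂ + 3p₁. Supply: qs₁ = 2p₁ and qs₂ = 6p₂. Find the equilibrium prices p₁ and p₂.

p₁ = 456/7, p₂ = 137/7

Market 1: 241 - 2p₁ + p₂ = 2p₁ → 4p₁ - p₂ = 241.
Market 2: 13p₂ - 3p₁ = 59.
Eliminating p₂: 13×(1) + 1×(2) gives 49p₁ = 3192, so p₁ = 456/7.
Back-substitute into (2): p₂ = (59 + 3×456/7) / 13 = 137/7.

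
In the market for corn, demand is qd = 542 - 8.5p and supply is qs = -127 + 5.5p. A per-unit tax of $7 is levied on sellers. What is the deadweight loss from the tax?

Deadweight loss = 81.8125

Pre-tax equilibrium: p* = 669/14, q* = 3803/28.
Tax on sellers shifts supply to qs = -127 + 5.5(p − 7) = -165.5 + 5.5p.
542 - 8.5p = -165.5 + 5.5p gives buyer price pb = 1415/28; sellers receive ps = 1415/28 − 7 = 1219/28.
New quantity: q = 542 − 8.5(1415/28) = 6297/56.
DWL = ½ × 7 × (3803/28 − 6297/56) = 81.8125.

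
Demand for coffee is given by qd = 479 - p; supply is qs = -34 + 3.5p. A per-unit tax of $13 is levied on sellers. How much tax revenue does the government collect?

Pre-tax equilibrium: p* = 114, q* = 365.
Tax on sellers shifts supply to qs = -34 + 3.5(p − 13) = -79.5 + 3.5p.
479 - p = -79.5 + 3.5p gives buyer price pb = 1117/9; sellers receive ps = 1117/9 − 13 = 1000/9.
New quantity: q = 479 − 1(1117/9) = 3194/9.
Revenue = 13 × 3194/9 = 41522/9.

Tax revenue = 41522/9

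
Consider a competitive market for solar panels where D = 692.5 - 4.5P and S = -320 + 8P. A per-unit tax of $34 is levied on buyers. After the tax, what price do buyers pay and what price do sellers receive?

Pre-tax equilibrium: P* = 81, Q* = 328.
Tax on buyers shifts demand to D = 692.5 − 4.5(P + 34) = 539.5 - 4.5P.
539.5 - 4.5P = -320 + 8P gives seller price Ps = 68.76; buyers pay Pb = 68.76 + 34 = 102.76.
New quantity: Q = 692.5 − 4.5(102.76) = 230.08.

Buyers pay $102.76, sellers receive $68.76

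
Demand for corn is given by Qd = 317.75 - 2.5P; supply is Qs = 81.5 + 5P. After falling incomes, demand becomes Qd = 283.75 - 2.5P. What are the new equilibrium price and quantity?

P' = 809/30, Q' = 649/3

Original equilibrium: P* = 31.5, Q* = 239.
New equilibrium: 283.75 - 2.5P = 81.5 + 5P, so 202.25 = 7.5P and P' = 809/30; Q' = 283.75 − 2.5(809/30) = 649/3.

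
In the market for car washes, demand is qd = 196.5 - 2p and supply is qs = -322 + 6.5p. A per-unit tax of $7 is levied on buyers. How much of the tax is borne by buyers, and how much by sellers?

Buyers bear 91/17, sellers bear 28/17

Pre-tax equilibrium: p* = 61, q* = 74.5.
Tax on buyers shifts demand to qd = 196.5 − 2(p + 7) = 182.5 - 2p.
182.5 - 2p = -322 + 6.5p gives seller price ps = 1009/17; buyers pay pb = 1009/17 + 7 = 1128/17.
New quantity: q = 196.5 − 2(1128/17) = 2169/34.
Buyer burden = 1128/17 − 61 = 91/17; seller burden = 61 − 1009/17 = 28/17.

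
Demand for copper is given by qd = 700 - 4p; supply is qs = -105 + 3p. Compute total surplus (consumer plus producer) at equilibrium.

Equilibrium: 700 - 4p = -105 + 3p gives p* = 115, q* = 240.
Demand choke price: p = 175; supply starts at p = 35.
CS = ½(175 − 115)(240) = 7200; PS = ½(115 − 35)(240) = 9600.

Total surplus = 16800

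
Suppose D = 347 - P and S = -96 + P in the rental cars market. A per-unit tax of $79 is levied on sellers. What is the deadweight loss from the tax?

Deadweight loss = 1560.25

Pre-tax equilibrium: P* = 221.5, Q* = 125.5.
Tax on sellers shifts supply to S = -96 + 1(P − 79) = -175 + P.
347 - P = -175 + P gives buyer price Pb = 261; sellers receive Ps = 261 − 79 = 182.
New quantity: Q = 347 − 1(261) = 86.
DWL = ½ × 79 × (125.5 − 86) = 1560.25.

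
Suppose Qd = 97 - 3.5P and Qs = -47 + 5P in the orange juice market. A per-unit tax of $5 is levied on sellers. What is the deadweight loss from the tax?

Pre-tax equilibrium: P* = 288/17, Q* = 641/17.
Tax on sellers shifts supply to Qs = -47 + 5(P − 5) = -72 + 5P.
97 - 3.5P = -72 + 5P gives buyer price Pb = 338/17; sellers receive Ps = 338/17 − 5 = 253/17.
New quantity: Q = 97 − 3.5(338/17) = 466/17.
DWL = ½ × 5 × (641/17 − 466/17) = 875/34.

Deadweight loss = 875/34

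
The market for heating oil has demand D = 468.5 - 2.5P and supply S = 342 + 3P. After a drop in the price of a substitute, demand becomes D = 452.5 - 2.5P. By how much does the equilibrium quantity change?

Original equilibrium: P* = 23, Q* = 411.
New equilibrium: 452.5 - 2.5P = 342 + 3P, so 110.5 = 5.5P and P' = 221/11; Q' = 452.5 − 2.5(221/11) = 4425/11.
Change in quantity: 4425/11 − 411 = -96/11.

ΔQ = -96/11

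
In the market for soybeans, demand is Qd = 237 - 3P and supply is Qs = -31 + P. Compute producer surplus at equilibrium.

Equilibrium: 237 - 3P = -31 + P gives P* = 67, Q* = 36.
Supply starts at P = 31 (where Qs = 0).
PS = ½(67 − 31)(36) = 648.

Producer surplus = 648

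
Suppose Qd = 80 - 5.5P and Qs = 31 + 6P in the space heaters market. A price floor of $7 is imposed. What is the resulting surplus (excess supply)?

Equilibrium price would be P* = 98/23, so the floor at 7 binds.
At P = 7: Qd = 41.5, Qs = 73.
Surplus = 73 − 41.5 = 31.5.

Surplus = 31.5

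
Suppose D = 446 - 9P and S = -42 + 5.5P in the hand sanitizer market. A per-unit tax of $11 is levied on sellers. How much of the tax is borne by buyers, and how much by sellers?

Buyers bear 121/29, sellers bear 198/29

Pre-tax equilibrium: P* = 976/29, Q* = 4150/29.
Tax on sellers shifts supply to S = -42 + 5.5(P − 11) = -102.5 + 5.5P.
446 - 9P = -102.5 + 5.5P gives buyer price Pb = 1097/29; sellers receive Ps = 1097/29 − 11 = 778/29.
New quantity: Q = 446 − 9(1097/29) = 3061/29.
Buyer burden = 1097/29 − 976/29 = 121/29; seller burden = 976/29 − 778/29 = 198/29.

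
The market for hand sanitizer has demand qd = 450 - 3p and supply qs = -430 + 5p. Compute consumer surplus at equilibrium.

Consumer surplus = 2400

Equilibrium: 450 - 3p = -430 + 5p gives p* = 110, q* = 120.
Demand choke price (qd = 0): p = 150.
CS = ½(150 − 110)(120) = 2400.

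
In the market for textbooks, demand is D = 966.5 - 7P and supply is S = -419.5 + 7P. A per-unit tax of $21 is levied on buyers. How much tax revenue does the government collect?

Pre-tax equilibrium: P* = 99, Q* = 273.5.
Tax on buyers shifts demand to D = 966.5 − 7(P + 21) = 819.5 - 7P.
819.5 - 7P = -419.5 + 7P gives seller price Ps = 88.5; buyers pay Pb = 88.5 + 21 = 109.5.
New quantity: Q = 966.5 − 7(109.5) = 200.
Revenue = 21 × 200 = 4200.

Tax revenue = 4200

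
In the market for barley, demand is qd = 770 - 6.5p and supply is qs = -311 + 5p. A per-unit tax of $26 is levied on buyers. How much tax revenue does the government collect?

Tax revenue = 51142/23

Pre-tax equilibrium: p* = 94, q* = 159.
Tax on buyers shifts demand to qd = 770 − 6.5(p + 26) = 601 - 6.5p.
601 - 6.5p = -311 + 5p gives seller price ps = 1824/23; buyers pay pb = 1824/23 + 26 = 2422/23.
New quantity: q = 770 − 6.5(2422/23) = 1967/23.
Revenue = 26 × 1967/23 = 51142/23.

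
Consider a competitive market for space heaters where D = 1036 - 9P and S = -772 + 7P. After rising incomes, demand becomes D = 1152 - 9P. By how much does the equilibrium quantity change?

ΔQ = 50.75

Original equilibrium: P* = 113, Q* = 19.
New equilibrium: 1152 - 9P = -772 + 7P, so 1924 = 16P and P' = 120.25; Q' = 1152 − 9(120.25) = 69.75.
Change in quantity: 69.75 − 19 = 50.75.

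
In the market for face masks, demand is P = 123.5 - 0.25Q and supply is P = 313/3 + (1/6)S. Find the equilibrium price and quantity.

Set the two price expressions equal: 123.5 - 0.25Q = 313/3 + (1/6)Q.
115/6 = (5/12)Q, so Q* = 46.
P* = 123.5 − (0.25)(46) = 112.

P* = 112, Q* = 46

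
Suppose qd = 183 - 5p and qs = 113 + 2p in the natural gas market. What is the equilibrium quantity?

Set qd = qs: 183 - 5p = 113 + 2p.
70 = 7p, so p* = 10.
q* = 183 − 5(10) = 133.

q* = 133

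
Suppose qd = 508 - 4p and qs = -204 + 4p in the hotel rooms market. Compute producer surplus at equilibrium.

Equilibrium: 508 - 4p = -204 + 4p gives p* = 89, q* = 152.
Supply starts at p = 51 (where qs = 0).
PS = ½(89 − 51)(152) = 2888.

Producer surplus = 2888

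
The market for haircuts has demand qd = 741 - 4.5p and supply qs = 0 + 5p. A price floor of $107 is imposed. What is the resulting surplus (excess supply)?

Equilibrium price would be p* = 78, so the floor at 107 binds.
At p = 107: qd = 259.5, qs = 535.
Surplus = 535 − 259.5 = 275.5.

Surplus = 275.5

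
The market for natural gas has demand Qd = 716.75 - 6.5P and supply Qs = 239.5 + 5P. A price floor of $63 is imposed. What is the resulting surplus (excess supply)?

Equilibrium price would be P* = 41.5, so the floor at 63 binds.
At P = 63: Qd = 307.25, Qs = 554.5.
Surplus = 554.5 − 307.25 = 247.25.

Surplus = 247.25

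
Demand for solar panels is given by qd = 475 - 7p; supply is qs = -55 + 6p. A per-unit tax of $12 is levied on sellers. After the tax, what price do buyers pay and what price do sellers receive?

Buyers pay 602/13, sellers receive 446/13

Pre-tax equilibrium: p* = 530/13, q* = 2465/13.
Tax on sellers shifts supply to qs = -55 + 6(p − 12) = -127 + 6p.
475 - 7p = -127 + 6p gives buyer price pb = 602/13; sellers receive ps = 602/13 − 12 = 446/13.
New quantity: q = 475 − 7(602/13) = 1961/13.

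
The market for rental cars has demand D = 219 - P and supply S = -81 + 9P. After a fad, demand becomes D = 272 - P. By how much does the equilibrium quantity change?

ΔQ = 47.7

Original equilibrium: P* = 30, Q* = 189.
New equilibrium: 272 - P = -81 + 9P, so 353 = 10P and P' = 35.3; Q' = 272 − 1(35.3) = 236.7.
Change in quantity: 236.7 − 189 = 47.7.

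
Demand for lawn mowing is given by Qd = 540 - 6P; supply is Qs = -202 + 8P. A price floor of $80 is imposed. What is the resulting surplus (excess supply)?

Surplus = 378

Equilibrium price would be P* = 53, so the floor at 80 binds.
At P = 80: Qd = 60, Qs = 438.
Surplus = 438 − 60 = 378.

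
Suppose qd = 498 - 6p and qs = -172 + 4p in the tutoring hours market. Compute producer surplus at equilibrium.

Equilibrium: 498 - 6p = -172 + 4p gives p* = 67, q* = 96.
Supply starts at p = 43 (where qs = 0).
PS = ½(67 − 43)(96) = 1152.

Producer surplus = 1152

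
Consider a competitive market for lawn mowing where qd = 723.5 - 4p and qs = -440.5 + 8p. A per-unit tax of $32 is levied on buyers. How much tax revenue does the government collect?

Tax revenue = 24016/3

Pre-tax equilibrium: p* = 97, q* = 335.5.
Tax on buyers shifts demand to qd = 723.5 − 4(p + 32) = 595.5 - 4p.
595.5 - 4p = -440.5 + 8p gives seller price ps = 259/3; buyers pay pb = 259/3 + 32 = 355/3.
New quantity: q = 723.5 − 4(355/3) = 1501/6.
Revenue = 32 × 1501/6 = 24016/3.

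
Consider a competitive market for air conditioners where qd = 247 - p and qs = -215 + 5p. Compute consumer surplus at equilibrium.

Equilibrium: 247 - p = -215 + 5p gives p* = 77, q* = 170.
Demand choke price (qd = 0): p = 247.
CS = ½(247 − 77)(170) = 14450.

Consumer surplus = 14450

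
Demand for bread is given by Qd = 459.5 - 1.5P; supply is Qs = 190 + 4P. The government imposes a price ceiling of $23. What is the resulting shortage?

Equilibrium price would be P* = 49, so the ceiling at 23 binds.
At P = 23: Qd = 459.5 − 1.5(23) = 425, Qs = 190 + 4(23) = 282.
Shortage = 425 − 282 = 143.

Shortage = 143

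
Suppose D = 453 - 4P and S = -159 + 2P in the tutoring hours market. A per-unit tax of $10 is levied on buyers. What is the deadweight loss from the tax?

Deadweight loss = 200/3

Pre-tax equilibrium: P* = 102, Q* = 45.
Tax on buyers shifts demand to D = 453 − 4(P + 10) = 413 - 4P.
413 - 4P = -159 + 2P gives seller price Ps = 286/3; buyers pay Pb = 286/3 + 10 = 316/3.
New quantity: Q = 453 − 4(316/3) = 95/3.
DWL = ½ × 10 × (45 − 95/3) = 200/3.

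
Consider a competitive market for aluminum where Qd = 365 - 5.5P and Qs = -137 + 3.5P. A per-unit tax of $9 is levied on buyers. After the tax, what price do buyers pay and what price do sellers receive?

Pre-tax equilibrium: P* = 502/9, Q* = 524/9.
Tax on buyers shifts demand to Qd = 365 − 5.5(P + 9) = 315.5 - 5.5P.
315.5 - 5.5P = -137 + 3.5P gives seller price Ps = 905/18; buyers pay Pb = 905/18 + 9 = 1067/18.
New quantity: Q = 365 − 5.5(1067/18) = 1403/36.

Buyers pay 1067/18, sellers receive 905/18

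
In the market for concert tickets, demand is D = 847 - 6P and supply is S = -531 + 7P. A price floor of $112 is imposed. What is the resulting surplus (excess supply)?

Surplus = 78

Equilibrium price would be P* = 106, so the floor at 112 binds.
At P = 112: D = 175, S = 253.
Surplus = 253 − 175 = 78.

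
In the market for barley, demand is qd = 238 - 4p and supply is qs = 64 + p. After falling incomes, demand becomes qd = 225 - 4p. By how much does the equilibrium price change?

Original equilibrium: p* = 34.8, q* = 98.8.
New equilibrium: 225 - 4p = 64 + p, so 161 = 5p and p' = 32.2; q' = 225 − 4(32.2) = 96.2.
Change in price: 32.2 − 34.8 = -2.6.

Δp = -2.6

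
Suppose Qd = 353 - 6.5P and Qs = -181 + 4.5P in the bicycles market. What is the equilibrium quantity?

Set Qd = Qs: 353 - 6.5P = -181 + 4.5P.
534 = 11P, so P* = 534/11.
Q* = 353 − 6.5(534/11) = 412/11.

Q* = 412/11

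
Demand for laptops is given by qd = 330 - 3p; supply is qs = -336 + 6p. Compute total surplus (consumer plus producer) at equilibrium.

Total surplus = 2916

Equilibrium: 330 - 3p = -336 + 6p gives p* = 74, q* = 108.
Demand choke price: p = 110; supply starts at p = 56.
CS = ½(110 − 74)(108) = 1944; PS = ½(74 − 56)(108) = 972.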